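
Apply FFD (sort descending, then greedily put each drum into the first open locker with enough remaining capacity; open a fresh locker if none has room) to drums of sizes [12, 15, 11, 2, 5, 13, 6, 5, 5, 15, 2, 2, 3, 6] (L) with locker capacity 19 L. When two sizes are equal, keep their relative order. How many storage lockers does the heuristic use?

6

Sorted descending: 15, 15, 13, 12, 11, 6, 6, 5, 5, 5, 3, 2, 2, 2.
  15 → locker 1 (new)  [load 15/19]
  15 → locker 2 (new)  [load 15/19]
  13 → locker 3 (new)  [load 13/19]
  12 → locker 4 (new)  [load 12/19]
  11 → locker 5 (new)  [load 11/19]
  6 → locker 3  [load 19/19]
  6 → locker 4  [load 18/19]
  5 → locker 5  [load 16/19]
  5 → locker 6 (new)  [load 5/19]
  5 → locker 6  [load 10/19]
  3 → locker 1  [load 18/19]
  2 → locker 2  [load 17/19]
  2 → locker 2  [load 19/19]
  2 → locker 5  [load 18/19]
6 storage lockers opened.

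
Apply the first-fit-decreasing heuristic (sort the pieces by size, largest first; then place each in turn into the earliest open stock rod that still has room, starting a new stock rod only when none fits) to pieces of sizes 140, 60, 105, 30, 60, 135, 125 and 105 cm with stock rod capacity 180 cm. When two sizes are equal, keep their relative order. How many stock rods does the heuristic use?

5

Sorted descending: 140, 135, 125, 105, 105, 60, 60, 30.
  140 → stock rod 1 (new)  [load 140/180]
  135 → stock rod 2 (new)  [load 135/180]
  125 → stock rod 3 (new)  [load 125/180]
  105 → stock rod 4 (new)  [load 105/180]
  105 → stock rod 5 (new)  [load 105/180]
  60 → stock rod 4  [load 165/180]
  60 → stock rod 5  [load 165/180]
  30 → stock rod 1  [load 170/180]
5 stock rods opened.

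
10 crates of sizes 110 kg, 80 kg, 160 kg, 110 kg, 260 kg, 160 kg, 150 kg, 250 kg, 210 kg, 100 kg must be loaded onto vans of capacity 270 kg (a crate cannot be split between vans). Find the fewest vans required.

7

Total = 260 + 250 + 210 + 160 + 160 + 150 + 110 + 110 + 100 + 80 = 1590 kg.
Lower bound: ⌈1590/270⌉ = 6 vans.
A packing using 7 vans:
  van 1: 260 = 260
  van 2: 250 = 250
  van 3: 210 = 210
  van 4: 160 + 110 = 270
  van 5: 160 + 110 = 270
  van 6: 150 + 100 = 250
  van 7: 80 = 80
No arrangement into 6 vans stays within capacity, so 7 is optimal.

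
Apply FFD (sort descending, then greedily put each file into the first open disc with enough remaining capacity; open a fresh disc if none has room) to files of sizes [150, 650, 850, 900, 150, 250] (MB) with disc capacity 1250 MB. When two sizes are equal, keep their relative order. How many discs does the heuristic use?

Sorted descending: 900, 850, 650, 250, 150, 150.
  900 → disc 1 (new)  [load 900/1250]
  850 → disc 2 (new)  [load 850/1250]
  650 → disc 3 (new)  [load 650/1250]
  250 → disc 1  [load 1150/1250]
  150 → disc 2  [load 1000/1250]
  150 → disc 2  [load 1150/1250]
3 discs opened.

3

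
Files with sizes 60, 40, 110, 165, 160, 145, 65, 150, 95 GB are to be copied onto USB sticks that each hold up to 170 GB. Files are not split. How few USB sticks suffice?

7

Total = 165 + 160 + 150 + 145 + 110 + 95 + 65 + 60 + 40 = 990 GB.
Lower bound: ⌈990/170⌉ = 6 USB sticks.
A packing using 7 USB sticks:
  USB stick 1: 165 = 165
  USB stick 2: 160 = 160
  USB stick 3: 150 = 150
  USB stick 4: 145 = 145
  USB stick 5: 110 + 60 = 170
  USB stick 6: 95 + 65 = 160
  USB stick 7: 40 = 40
No arrangement into 6 USB sticks stays within capacity, so 7 is optimal.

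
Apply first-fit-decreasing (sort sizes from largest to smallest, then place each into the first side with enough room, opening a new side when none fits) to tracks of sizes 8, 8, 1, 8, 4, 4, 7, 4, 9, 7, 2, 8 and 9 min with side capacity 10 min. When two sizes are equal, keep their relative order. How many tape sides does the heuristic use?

Sorted descending: 9, 9, 8, 8, 8, 8, 7, 7, 4, 4, 4, 2, 1.
  9 → side 1 (new)  [load 9/10]
  9 → side 2 (new)  [load 9/10]
  8 → side 3 (new)  [load 8/10]
  8 → side 4 (new)  [load 8/10]
  8 → side 5 (new)  [load 8/10]
  8 → side 6 (new)  [load 8/10]
  7 → side 7 (new)  [load 7/10]
  7 → side 8 (new)  [load 7/10]
  4 → side 9 (new)  [load 4/10]
  4 → side 9  [load 8/10]
  4 → side 10 (new)  [load 4/10]
  2 → side 3  [load 10/10]
  1 → side 1  [load 10/10]
10 tape sides opened.

10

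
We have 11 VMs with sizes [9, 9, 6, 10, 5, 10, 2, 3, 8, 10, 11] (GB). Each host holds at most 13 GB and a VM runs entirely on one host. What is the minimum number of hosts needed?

8

Total = 11 + 10 + 10 + 10 + 9 + 9 + 8 + 6 + 5 + 3 + 2 = 83 GB.
Lower bound: ⌈83/13⌉ = 7 hosts.
A packing using 8 hosts:
  host 1: 11 + 2 = 13
  host 2: 10 + 3 = 13
  host 3: 10 = 10
  host 4: 10 = 10
  host 5: 9 = 9
  host 6: 9 = 9
  host 7: 8 + 5 = 13
  host 8: 6 = 6
No arrangement into 7 hosts stays within capacity, so 8 is optimal.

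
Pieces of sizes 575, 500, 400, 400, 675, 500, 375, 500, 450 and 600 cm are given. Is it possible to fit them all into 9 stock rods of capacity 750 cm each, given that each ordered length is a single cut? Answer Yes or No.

No

Total = 4975 cm; ⌈4975/750⌉ = 7.
9 pieces each exceed half the capacity and cannot share a stock rod, forcing at least 9 stock rods.
The bound of 9 does not rule out 9, but exhaustive search shows no assignment into 9 stock rods of capacity 750 cm exists — the minimum is 10.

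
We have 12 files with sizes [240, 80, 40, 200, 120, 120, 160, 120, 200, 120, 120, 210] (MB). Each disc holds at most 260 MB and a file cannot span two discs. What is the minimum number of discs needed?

8

Total = 240 + 210 + 200 + 200 + 160 + 120 + 120 + 120 + 120 + 120 + 80 + 40 = 1730 MB.
Lower bound: ⌈1730/260⌉ = 7 discs.
A packing using 8 discs:
  disc 1: 240 = 240
  disc 2: 210 + 40 = 250
  disc 3: 200 = 200
  disc 4: 200 = 200
  disc 5: 160 + 80 = 240
  disc 6: 120 + 120 = 240
  disc 7: 120 + 120 = 240
  disc 8: 120 = 120
No arrangement into 7 discs stays within capacity, so 8 is optimal.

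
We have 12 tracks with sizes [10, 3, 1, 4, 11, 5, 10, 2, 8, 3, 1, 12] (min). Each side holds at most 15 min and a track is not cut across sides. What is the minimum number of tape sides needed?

5

Total = 12 + 11 + 10 + 10 + 8 + 5 + 4 + 3 + 3 + 2 + 1 + 1 = 70 min.
Lower bound: ⌈70/15⌉ = 5 tape sides.
A packing using 5 tape sides:
  side 1: 12 + 3 = 15
  side 2: 11 + 4 = 15
  side 3: 10 + 5 = 15
  side 4: 10 + 3 + 2 = 15
  side 5: 8 + 1 + 1 = 10
This matches the lower bound, so 5 is optimal.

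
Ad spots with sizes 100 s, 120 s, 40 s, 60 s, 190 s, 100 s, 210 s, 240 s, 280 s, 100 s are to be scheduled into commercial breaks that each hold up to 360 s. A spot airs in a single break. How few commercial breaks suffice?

5

Total = 280 + 240 + 210 + 190 + 120 + 100 + 100 + 100 + 60 + 40 = 1440 s.
Lower bound: ⌈1440/360⌉ = 4 commercial breaks.
A packing using 5 commercial breaks:
  break 1: 280 + 60 = 340
  break 2: 240 + 120 = 360
  break 3: 210 + 100 + 40 = 350
  break 4: 190 + 100 = 290
  break 5: 100 = 100
No arrangement into 4 commercial breaks stays within capacity, so 5 is optimal.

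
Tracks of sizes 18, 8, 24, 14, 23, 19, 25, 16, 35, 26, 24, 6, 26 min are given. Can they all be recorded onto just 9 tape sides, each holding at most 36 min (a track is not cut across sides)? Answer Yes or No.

Yes

A valid assignment using 9 tape sides:
  side 1: 35 = 35
  side 2: 26 + 8 = 34
  side 3: 26 + 6 = 32
  side 4: 25 = 25
  side 5: 24 = 24
  side 6: 24 = 24
  side 7: 23 = 23
  side 8: 19 + 16 = 35
  side 9: 18 + 14 = 32
Every load is within 36 min, so 9 tape sides suffice.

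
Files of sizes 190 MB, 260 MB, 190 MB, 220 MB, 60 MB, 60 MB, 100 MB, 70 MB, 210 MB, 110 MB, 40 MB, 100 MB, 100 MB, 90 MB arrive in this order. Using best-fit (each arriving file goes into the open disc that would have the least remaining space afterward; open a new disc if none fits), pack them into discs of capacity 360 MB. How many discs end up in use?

6

  190 → disc 1 (new)  [load 190/360]
  260 → disc 2 (new)  [load 260/360]
  190 → disc 3 (new)  [load 190/360]
  220 → disc 4 (new)  [load 220/360]
  60 → disc 2  [load 320/360]
  60 → disc 4  [load 280/360]
  100 → disc 1  [load 290/360]
  70 → disc 1  [load 360/360]
  210 → disc 5 (new)  [load 210/360]
  110 → disc 5  [load 320/360]
  40 → disc 2  [load 360/360]
  100 → disc 3  [load 290/360]
  100 → disc 6 (new)  [load 100/360]
  90 → disc 6  [load 190/360]
6 discs opened.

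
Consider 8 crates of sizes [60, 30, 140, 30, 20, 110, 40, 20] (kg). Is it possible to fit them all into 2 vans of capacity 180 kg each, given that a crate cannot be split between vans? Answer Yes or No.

Total = 450 kg; ⌈450/180⌉ = 3.
At least 3 vans are required, but only 2 are allowed.

No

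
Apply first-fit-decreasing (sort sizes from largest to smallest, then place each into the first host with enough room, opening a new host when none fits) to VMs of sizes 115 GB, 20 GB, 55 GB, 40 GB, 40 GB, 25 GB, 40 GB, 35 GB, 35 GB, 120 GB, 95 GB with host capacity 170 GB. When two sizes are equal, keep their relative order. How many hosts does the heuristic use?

4

Sorted descending: 120, 115, 95, 55, 40, 40, 40, 35, 35, 25, 20.
  120 → host 1 (new)  [load 120/170]
  115 → host 2 (new)  [load 115/170]
  95 → host 3 (new)  [load 95/170]
  55 → host 2  [load 170/170]
  40 → host 1  [load 160/170]
  40 → host 3  [load 135/170]
  40 → host 4 (new)  [load 40/170]
  35 → host 3  [load 170/170]
  35 → host 4  [load 75/170]
  25 → host 4  [load 100/170]
  20 → host 4  [load 120/170]
4 hosts opened.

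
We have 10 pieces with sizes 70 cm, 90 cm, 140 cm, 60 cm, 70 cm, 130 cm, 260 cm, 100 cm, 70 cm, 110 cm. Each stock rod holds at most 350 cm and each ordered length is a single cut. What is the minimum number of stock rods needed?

Total = 260 + 140 + 130 + 110 + 100 + 90 + 70 + 70 + 70 + 60 = 1100 cm.
Lower bound: ⌈1100/350⌉ = 4 stock rods.
A packing using 4 stock rods:
  stock rod 1: 260 + 90 = 350
  stock rod 2: 140 + 130 + 70 = 340
  stock rod 3: 110 + 100 + 70 + 70 = 350
  stock rod 4: 60 = 60
This matches the lower bound, so 4 is optimal.

4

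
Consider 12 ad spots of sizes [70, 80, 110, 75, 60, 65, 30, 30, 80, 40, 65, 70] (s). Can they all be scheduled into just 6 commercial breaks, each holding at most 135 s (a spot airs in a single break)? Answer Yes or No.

No

Total = 775 s; ⌈775/135⌉ = 6.
The bound of 6 does not rule out 6, but exhaustive search shows no assignment into 6 commercial breaks of capacity 135 s exists — the minimum is 7.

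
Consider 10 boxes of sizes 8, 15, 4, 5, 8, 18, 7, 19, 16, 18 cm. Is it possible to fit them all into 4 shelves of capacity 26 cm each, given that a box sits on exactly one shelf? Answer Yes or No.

Total = 118 cm; ⌈118/26⌉ = 5.
At least 5 shelves are required, but only 4 are allowed.

No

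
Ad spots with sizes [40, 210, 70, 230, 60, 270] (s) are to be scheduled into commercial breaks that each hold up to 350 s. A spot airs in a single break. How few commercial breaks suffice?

Total = 270 + 230 + 210 + 70 + 60 + 40 = 880 s.
Lower bound: ⌈880/350⌉ = 3 commercial breaks.
A packing using 3 commercial breaks:
  break 1: 270 + 70 = 340
  break 2: 230 + 60 + 40 = 330
  break 3: 210 = 210
This matches the lower bound, so 3 is optimal.

3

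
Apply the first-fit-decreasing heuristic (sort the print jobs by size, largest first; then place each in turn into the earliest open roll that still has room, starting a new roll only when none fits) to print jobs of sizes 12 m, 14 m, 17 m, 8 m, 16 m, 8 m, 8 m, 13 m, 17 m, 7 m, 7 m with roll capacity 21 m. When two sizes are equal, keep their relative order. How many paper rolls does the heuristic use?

7

Sorted descending: 17, 17, 16, 14, 13, 12, 8, 8, 8, 7, 7.
  17 → roll 1 (new)  [load 17/21]
  17 → roll 2 (new)  [load 17/21]
  16 → roll 3 (new)  [load 16/21]
  14 → roll 4 (new)  [load 14/21]
  13 → roll 5 (new)  [load 13/21]
  12 → roll 6 (new)  [load 12/21]
  8 → roll 5  [load 21/21]
  8 → roll 6  [load 20/21]
  8 → roll 7 (new)  [load 8/21]
  7 → roll 4  [load 21/21]
  7 → roll 7  [load 15/21]
7 paper rolls opened.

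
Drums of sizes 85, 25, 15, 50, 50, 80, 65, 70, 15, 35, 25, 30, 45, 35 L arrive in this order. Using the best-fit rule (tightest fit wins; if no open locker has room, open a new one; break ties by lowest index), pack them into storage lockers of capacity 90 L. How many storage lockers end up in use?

8

  85 → locker 1 (new)  [load 85/90]
  25 → locker 2 (new)  [load 25/90]
  15 → locker 2  [load 40/90]
  50 → locker 2  [load 90/90]
  50 → locker 3 (new)  [load 50/90]
  80 → locker 4 (new)  [load 80/90]
  65 → locker 5 (new)  [load 65/90]
  70 → locker 6 (new)  [load 70/90]
  15 → locker 6  [load 85/90]
  35 → locker 3  [load 85/90]
  25 → locker 5  [load 90/90]
  30 → locker 7 (new)  [load 30/90]
  45 → locker 7  [load 75/90]
  35 → locker 8 (new)  [load 35/90]
8 storage lockers opened.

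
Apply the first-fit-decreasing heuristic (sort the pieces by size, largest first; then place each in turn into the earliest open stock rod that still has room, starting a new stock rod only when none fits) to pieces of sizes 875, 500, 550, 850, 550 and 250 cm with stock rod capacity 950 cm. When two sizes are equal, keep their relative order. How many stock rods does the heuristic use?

Sorted descending: 875, 850, 550, 550, 500, 250.
  875 → stock rod 1 (new)  [load 875/950]
  850 → stock rod 2 (new)  [load 850/950]
  550 → stock rod 3 (new)  [load 550/950]
  550 → stock rod 4 (new)  [load 550/950]
  500 → stock rod 5 (new)  [load 500/950]
  250 → stock rod 3  [load 800/950]
5 stock rods opened.

5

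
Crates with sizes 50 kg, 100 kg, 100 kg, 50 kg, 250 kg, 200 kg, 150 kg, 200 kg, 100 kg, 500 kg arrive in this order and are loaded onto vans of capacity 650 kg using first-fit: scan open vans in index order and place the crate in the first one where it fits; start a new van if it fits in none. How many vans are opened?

  50 → van 1 (new)  [load 50/650]
  100 → van 1  [load 150/650]
  100 → van 1  [load 250/650]
  50 → van 1  [load 300/650]
  250 → van 1  [load 550/650]
  200 → van 2 (new)  [load 200/650]
  150 → van 2  [load 350/650]
  200 → van 2  [load 550/650]
  100 → van 1  [load 650/650]
  500 → van 3 (new)  [load 500/650]
3 vans opened.

3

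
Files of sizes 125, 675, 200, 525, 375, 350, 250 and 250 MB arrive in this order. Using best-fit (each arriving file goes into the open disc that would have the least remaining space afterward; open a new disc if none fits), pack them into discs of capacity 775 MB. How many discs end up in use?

  125 → disc 1 (new)  [load 125/775]
  675 → disc 2 (new)  [load 675/775]
  200 → disc 1  [load 325/775]
  525 → disc 3 (new)  [load 525/775]
  375 → disc 1  [load 700/775]
  350 → disc 4 (new)  [load 350/775]
  250 → disc 3  [load 775/775]
  250 → disc 4  [load 600/775]
4 discs opened.

4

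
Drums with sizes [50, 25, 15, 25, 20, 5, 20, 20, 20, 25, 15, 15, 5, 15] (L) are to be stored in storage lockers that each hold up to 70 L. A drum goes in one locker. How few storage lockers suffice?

Total = 50 + 25 + 25 + 25 + 20 + 20 + 20 + 20 + 15 + 15 + 15 + 15 + 5 + 5 = 275 L.
Lower bound: ⌈275/70⌉ = 4 storage lockers.
A packing using 4 storage lockers:
  locker 1: 50 + 20 = 70
  locker 2: 25 + 25 + 20 = 70
  locker 3: 25 + 20 + 20 + 5 = 70
  locker 4: 15 + 15 + 15 + 15 + 5 = 65
This matches the lower bound, so 4 is optimal.

4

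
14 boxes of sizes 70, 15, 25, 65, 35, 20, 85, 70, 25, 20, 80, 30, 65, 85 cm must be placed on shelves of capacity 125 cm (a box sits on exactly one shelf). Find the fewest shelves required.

Total = 85 + 85 + 80 + 70 + 70 + 65 + 65 + 35 + 30 + 25 + 25 + 20 + 20 + 15 = 690 cm.
Lower bound: ⌈690/125⌉ = 6 shelves.
Also, 7 boxes each exceed 125/2 cm, and no two of those can share a shelf, so at least 7 shelves are needed.
A packing using 7 shelves:
  shelf 1: 85 + 35 = 120
  shelf 2: 85 + 30 = 115
  shelf 3: 80 + 25 + 20 = 125
  shelf 4: 70 + 25 + 20 = 115
  shelf 5: 70 + 15 = 85
  shelf 6: 65 = 65
  shelf 7: 65 = 65
This matches the lower bound, so 7 is optimal.

7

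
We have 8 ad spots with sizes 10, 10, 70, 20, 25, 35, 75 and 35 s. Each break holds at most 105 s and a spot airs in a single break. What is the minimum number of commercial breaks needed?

Total = 75 + 70 + 35 + 35 + 25 + 20 + 10 + 10 = 280 s.
Lower bound: ⌈280/105⌉ = 3 commercial breaks.
A packing using 3 commercial breaks:
  break 1: 75 + 25 = 100
  break 2: 70 + 35 = 105
  break 3: 35 + 20 + 10 + 10 = 75
This matches the lower bound, so 3 is optimal.

3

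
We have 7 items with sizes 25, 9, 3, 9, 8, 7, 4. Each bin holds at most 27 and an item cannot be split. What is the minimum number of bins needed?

Total = 25 + 9 + 9 + 8 + 7 + 4 + 3 = 65.
Lower bound: ⌈65/27⌉ = 3 bins.
A packing using 3 bins:
  bin 1: 25 = 25
  bin 2: 9 + 9 + 8 = 26
  bin 3: 7 + 4 + 3 = 14
This matches the lower bound, so 3 is optimal.

3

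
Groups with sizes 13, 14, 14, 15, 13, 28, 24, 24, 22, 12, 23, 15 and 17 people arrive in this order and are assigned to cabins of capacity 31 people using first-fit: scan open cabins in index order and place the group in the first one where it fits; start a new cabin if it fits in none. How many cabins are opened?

10

  13 → cabin 1 (new)  [load 13/31]
  14 → cabin 1  [load 27/31]
  14 → cabin 2 (new)  [load 14/31]
  15 → cabin 2  [load 29/31]
  13 → cabin 3 (new)  [load 13/31]
  28 → cabin 4 (new)  [load 28/31]
  24 → cabin 5 (new)  [load 24/31]
  24 → cabin 6 (new)  [load 24/31]
  22 → cabin 7 (new)  [load 22/31]
  12 → cabin 3  [load 25/31]
  23 → cabin 8 (new)  [load 23/31]
  15 → cabin 9 (new)  [load 15/31]
  17 → cabin 10 (new)  [load 17/31]
10 cabins opened.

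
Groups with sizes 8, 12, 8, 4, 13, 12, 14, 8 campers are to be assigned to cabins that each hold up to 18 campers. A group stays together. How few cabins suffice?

6

Total = 14 + 13 + 12 + 12 + 8 + 8 + 8 + 4 = 79 campers.
Lower bound: ⌈79/18⌉ = 5 cabins.
A packing using 6 cabins:
  cabin 1: 14 + 4 = 18
  cabin 2: 13 = 13
  cabin 3: 12 = 12
  cabin 4: 12 = 12
  cabin 5: 8 + 8 = 16
  cabin 6: 8 = 8
No arrangement into 5 cabins stays within capacity, so 6 is optimal.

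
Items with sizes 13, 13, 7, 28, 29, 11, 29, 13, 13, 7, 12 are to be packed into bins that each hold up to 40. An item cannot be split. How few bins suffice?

Total = 29 + 29 + 28 + 13 + 13 + 13 + 13 + 12 + 11 + 7 + 7 = 175.
Lower bound: ⌈175/40⌉ = 5 bins.
A packing using 5 bins:
  bin 1: 29 + 11 = 40
  bin 2: 29 + 7 = 36
  bin 3: 28 + 12 = 40
  bin 4: 13 + 13 + 13 = 39
  bin 5: 13 + 7 = 20
This matches the lower bound, so 5 is optimal.

5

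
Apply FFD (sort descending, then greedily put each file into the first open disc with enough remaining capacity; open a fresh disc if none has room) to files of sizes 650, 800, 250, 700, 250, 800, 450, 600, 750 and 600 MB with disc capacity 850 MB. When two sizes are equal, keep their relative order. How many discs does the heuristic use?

8

Sorted descending: 800, 800, 750, 700, 650, 600, 600, 450, 250, 250.
  800 → disc 1 (new)  [load 800/850]
  800 → disc 2 (new)  [load 800/850]
  750 → disc 3 (new)  [load 750/850]
  700 → disc 4 (new)  [load 700/850]
  650 → disc 5 (new)  [load 650/850]
  600 → disc 6 (new)  [load 600/850]
  600 → disc 7 (new)  [load 600/850]
  450 → disc 8 (new)  [load 450/850]
  250 → disc 6  [load 850/850]
  250 → disc 7  [load 850/850]
8 discs opened.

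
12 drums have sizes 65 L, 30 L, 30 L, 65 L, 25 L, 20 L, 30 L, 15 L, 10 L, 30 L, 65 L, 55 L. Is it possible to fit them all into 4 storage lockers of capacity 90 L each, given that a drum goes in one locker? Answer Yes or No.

Total = 440 L; ⌈440/90⌉ = 5.
At least 5 storage lockers are required, but only 4 are allowed.

No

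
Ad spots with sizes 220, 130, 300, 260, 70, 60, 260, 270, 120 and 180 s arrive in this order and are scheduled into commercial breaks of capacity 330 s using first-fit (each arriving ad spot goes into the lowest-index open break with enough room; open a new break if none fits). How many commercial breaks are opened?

7

  220 → break 1 (new)  [load 220/330]
  130 → break 2 (new)  [load 130/330]
  300 → break 3 (new)  [load 300/330]
  260 → break 4 (new)  [load 260/330]
  70 → break 1  [load 290/330]
  60 → break 2  [load 190/330]
  260 → break 5 (new)  [load 260/330]
  270 → break 6 (new)  [load 270/330]
  120 → break 2  [load 310/330]
  180 → break 7 (new)  [load 180/330]
7 commercial breaks opened.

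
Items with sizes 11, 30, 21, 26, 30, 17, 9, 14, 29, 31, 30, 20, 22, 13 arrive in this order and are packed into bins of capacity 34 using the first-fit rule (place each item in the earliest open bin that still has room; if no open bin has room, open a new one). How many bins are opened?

  11 → bin 1 (new)  [load 11/34]
  30 → bin 2 (new)  [load 30/34]
  21 → bin 1  [load 32/34]
  26 → bin 3 (new)  [load 26/34]
  30 → bin 4 (new)  [load 30/34]
  17 → bin 5 (new)  [load 17/34]
  9 → bin 5  [load 26/34]
  14 → bin 6 (new)  [load 14/34]
  29 → bin 7 (new)  [load 29/34]
  31 → bin 8 (new)  [load 31/34]
  30 → bin 9 (new)  [load 30/34]
  20 → bin 6  [load 34/34]
  22 → bin 10 (new)  [load 22/34]
  13 → bin 11 (new)  [load 13/34]
11 bins opened.

11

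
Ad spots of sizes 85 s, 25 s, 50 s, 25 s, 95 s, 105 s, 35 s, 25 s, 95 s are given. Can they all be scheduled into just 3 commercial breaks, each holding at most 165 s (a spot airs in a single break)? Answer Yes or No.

No

Total = 540 s; ⌈540/165⌉ = 4.
At least 4 commercial breaks are required, but only 3 are allowed.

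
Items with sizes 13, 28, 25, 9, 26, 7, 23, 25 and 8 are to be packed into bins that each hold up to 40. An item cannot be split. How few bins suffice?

5

Total = 28 + 26 + 25 + 25 + 23 + 13 + 9 + 8 + 7 = 164.
Lower bound: ⌈164/40⌉ = 5 bins.
A packing using 5 bins:
  bin 1: 28 + 9 = 37
  bin 2: 26 + 13 = 39
  bin 3: 25 + 8 + 7 = 40
  bin 4: 25 = 25
  bin 5: 23 = 23
This matches the lower bound, so 5 is optimal.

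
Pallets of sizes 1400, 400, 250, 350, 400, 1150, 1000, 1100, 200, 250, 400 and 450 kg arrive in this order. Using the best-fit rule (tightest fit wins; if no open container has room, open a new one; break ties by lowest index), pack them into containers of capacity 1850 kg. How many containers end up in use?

  1400 → container 1 (new)  [load 1400/1850]
  400 → container 1  [load 1800/1850]
  250 → container 2 (new)  [load 250/1850]
  350 → container 2  [load 600/1850]
  400 → container 2  [load 1000/1850]
  1150 → container 3 (new)  [load 1150/1850]
  1000 → container 4 (new)  [load 1000/1850]
  1100 → container 5 (new)  [load 1100/1850]
  200 → container 3  [load 1350/1850]
  250 → container 3  [load 1600/1850]
  400 → container 5  [load 1500/1850]
  450 → container 2  [load 1450/1850]
5 containers opened.

5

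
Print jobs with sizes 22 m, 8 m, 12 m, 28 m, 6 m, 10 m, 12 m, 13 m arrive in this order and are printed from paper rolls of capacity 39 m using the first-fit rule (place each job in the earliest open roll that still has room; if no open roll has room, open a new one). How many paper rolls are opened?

  22 → roll 1 (new)  [load 22/39]
  8 → roll 1  [load 30/39]
  12 → roll 2 (new)  [load 12/39]
  28 → roll 3 (new)  [load 28/39]
  6 → roll 1  [load 36/39]
  10 → roll 2  [load 22/39]
  12 → roll 2  [load 34/39]
  13 → roll 4 (new)  [load 13/39]
4 paper rolls opened.

4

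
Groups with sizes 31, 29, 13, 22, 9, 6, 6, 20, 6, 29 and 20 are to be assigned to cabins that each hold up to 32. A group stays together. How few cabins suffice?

Total = 31 + 29 + 29 + 22 + 20 + 20 + 13 + 9 + 6 + 6 + 6 = 191.
Lower bound: ⌈191/32⌉ = 6 cabins.
A packing using 7 cabins:
  cabin 1: 31 = 31
  cabin 2: 29 = 29
  cabin 3: 29 = 29
  cabin 4: 22 + 9 = 31
  cabin 5: 20 + 6 + 6 = 32
  cabin 6: 20 + 6 = 26
  cabin 7: 13 = 13
No arrangement into 6 cabins stays within capacity, so 7 is optimal.

7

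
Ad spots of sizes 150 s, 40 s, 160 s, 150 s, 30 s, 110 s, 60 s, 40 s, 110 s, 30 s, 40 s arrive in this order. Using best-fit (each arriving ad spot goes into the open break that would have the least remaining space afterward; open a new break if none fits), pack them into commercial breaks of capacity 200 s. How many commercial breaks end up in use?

  150 → break 1 (new)  [load 150/200]
  40 → break 1  [load 190/200]
  160 → break 2 (new)  [load 160/200]
  150 → break 3 (new)  [load 150/200]
  30 → break 2  [load 190/200]
  110 → break 4 (new)  [load 110/200]
  60 → break 4  [load 170/200]
  40 → break 3  [load 190/200]
  110 → break 5 (new)  [load 110/200]
  30 → break 4  [load 200/200]
  40 → break 5  [load 150/200]
5 commercial breaks opened.

5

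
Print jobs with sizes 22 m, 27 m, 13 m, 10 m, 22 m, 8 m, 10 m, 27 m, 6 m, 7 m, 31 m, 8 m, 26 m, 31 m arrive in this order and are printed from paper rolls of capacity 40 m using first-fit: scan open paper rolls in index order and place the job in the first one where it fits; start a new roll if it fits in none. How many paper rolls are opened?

  22 → roll 1 (new)  [load 22/40]
  27 → roll 2 (new)  [load 27/40]
  13 → roll 1  [load 35/40]
  10 → roll 2  [load 37/40]
  22 → roll 3 (new)  [load 22/40]
  8 → roll 3  [load 30/40]
  10 → roll 3  [load 40/40]
  27 → roll 4 (new)  [load 27/40]
  6 → roll 4  [load 33/40]
  7 → roll 4  [load 40/40]
  31 → roll 5 (new)  [load 31/40]
  8 → roll 5  [load 39/40]
  26 → roll 6 (new)  [load 26/40]
  31 → roll 7 (new)  [load 31/40]
7 paper rolls opened.

7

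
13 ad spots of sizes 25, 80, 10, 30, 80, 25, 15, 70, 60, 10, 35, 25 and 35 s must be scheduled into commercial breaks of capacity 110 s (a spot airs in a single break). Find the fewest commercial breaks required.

5

Total = 80 + 80 + 70 + 60 + 35 + 35 + 30 + 25 + 25 + 25 + 15 + 10 + 10 = 500 s.
Lower bound: ⌈500/110⌉ = 5 commercial breaks.
A packing using 5 commercial breaks:
  break 1: 80 + 30 = 110
  break 2: 80 + 25 = 105
  break 3: 70 + 35 = 105
  break 4: 60 + 35 + 15 = 110
  break 5: 25 + 25 + 10 + 10 = 70
This matches the lower bound, so 5 is optimal.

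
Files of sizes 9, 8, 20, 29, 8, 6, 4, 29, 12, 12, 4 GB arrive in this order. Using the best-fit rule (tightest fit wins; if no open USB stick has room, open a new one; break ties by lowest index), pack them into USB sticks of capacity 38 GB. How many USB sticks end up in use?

4

  9 → USB stick 1 (new)  [load 9/38]
  8 → USB stick 1  [load 17/38]
  20 → USB stick 1  [load 37/38]
  29 → USB stick 2 (new)  [load 29/38]
  8 → USB stick 2  [load 37/38]
  6 → USB stick 3 (new)  [load 6/38]
  4 → USB stick 3  [load 10/38]
  29 → USB stick 4 (new)  [load 29/38]
  12 → USB stick 3  [load 22/38]
  12 → USB stick 3  [load 34/38]
  4 → USB stick 3  [load 38/38]
4 USB sticks opened.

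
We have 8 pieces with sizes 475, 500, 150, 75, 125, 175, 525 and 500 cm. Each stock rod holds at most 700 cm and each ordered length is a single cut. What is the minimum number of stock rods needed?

Total = 525 + 500 + 500 + 475 + 175 + 150 + 125 + 75 = 2525 cm.
Lower bound: ⌈2525/700⌉ = 4 stock rods.
A packing using 4 stock rods:
  stock rod 1: 525 + 175 = 700
  stock rod 2: 500 + 150 = 650
  stock rod 3: 500 + 125 + 75 = 700
  stock rod 4: 475 = 475
This matches the lower bound, so 4 is optimal.

4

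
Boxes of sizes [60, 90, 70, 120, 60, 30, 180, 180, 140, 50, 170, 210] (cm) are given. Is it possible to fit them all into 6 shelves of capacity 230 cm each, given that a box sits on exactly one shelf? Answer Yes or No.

Total = 1360 cm; ⌈1360/230⌉ = 6.
The bound of 6 does not rule out 6, but exhaustive search shows no assignment into 6 shelves of capacity 230 cm exists — the minimum is 7.

No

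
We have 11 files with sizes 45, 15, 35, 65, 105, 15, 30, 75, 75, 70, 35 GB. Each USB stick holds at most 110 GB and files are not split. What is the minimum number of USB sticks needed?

6

Total = 105 + 75 + 75 + 70 + 65 + 45 + 35 + 35 + 30 + 15 + 15 = 565 GB.
Lower bound: ⌈565/110⌉ = 6 USB sticks.
A packing using 6 USB sticks:
  USB stick 1: 105 = 105
  USB stick 2: 75 + 35 = 110
  USB stick 3: 75 + 35 = 110
  USB stick 4: 70 + 30 = 100
  USB stick 5: 65 + 45 = 110
  USB stick 6: 15 + 15 = 30
This matches the lower bound, so 6 is optimal.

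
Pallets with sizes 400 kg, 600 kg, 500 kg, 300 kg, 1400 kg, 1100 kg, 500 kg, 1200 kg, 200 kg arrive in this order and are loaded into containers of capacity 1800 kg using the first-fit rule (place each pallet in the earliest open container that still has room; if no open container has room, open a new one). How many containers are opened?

  400 → container 1 (new)  [load 400/1800]
  600 → container 1  [load 1000/1800]
  500 → container 1  [load 1500/1800]
  300 → container 1  [load 1800/1800]
  1400 → container 2 (new)  [load 1400/1800]
  1100 → container 3 (new)  [load 1100/1800]
  500 → container 3  [load 1600/1800]
  1200 → container 4 (new)  [load 1200/1800]
  200 → container 2  [load 1600/1800]
4 containers opened.

4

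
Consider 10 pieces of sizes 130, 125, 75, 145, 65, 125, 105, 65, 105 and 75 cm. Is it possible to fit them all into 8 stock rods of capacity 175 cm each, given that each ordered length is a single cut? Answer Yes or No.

A valid assignment using 7 stock rods:
  stock rod 1: 145 = 145
  stock rod 2: 130 = 130
  stock rod 3: 125 = 125
  stock rod 4: 125 = 125
  stock rod 5: 105 + 65 = 170
  stock rod 6: 105 + 65 = 170
  stock rod 7: 75 + 75 = 150
That uses only 7 ≤ 8, so 8 stock rods are enough.

Yes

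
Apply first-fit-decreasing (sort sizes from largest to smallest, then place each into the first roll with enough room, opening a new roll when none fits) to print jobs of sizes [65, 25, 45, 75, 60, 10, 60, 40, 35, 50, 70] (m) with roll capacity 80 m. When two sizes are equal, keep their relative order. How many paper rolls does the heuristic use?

Sorted descending: 75, 70, 65, 60, 60, 50, 45, 40, 35, 25, 10.
  75 → roll 1 (new)  [load 75/80]
  70 → roll 2 (new)  [load 70/80]
  65 → roll 3 (new)  [load 65/80]
  60 → roll 4 (new)  [load 60/80]
  60 → roll 5 (new)  [load 60/80]
  50 → roll 6 (new)  [load 50/80]
  45 → roll 7 (new)  [load 45/80]
  40 → roll 8 (new)  [load 40/80]
  35 → roll 7  [load 80/80]
  25 → roll 6  [load 75/80]
  10 → roll 2  [load 80/80]
8 paper rolls opened.

8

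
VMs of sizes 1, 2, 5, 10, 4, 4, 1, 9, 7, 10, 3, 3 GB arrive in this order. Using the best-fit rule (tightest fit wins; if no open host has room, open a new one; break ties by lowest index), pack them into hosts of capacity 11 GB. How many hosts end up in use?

6

  1 → host 1 (new)  [load 1/11]
  2 → host 1  [load 3/11]
  5 → host 1  [load 8/11]
  10 → host 2 (new)  [load 10/11]
  4 → host 3 (new)  [load 4/11]
  4 → host 3  [load 8/11]
  1 → host 2  [load 11/11]
  9 → host 4 (new)  [load 9/11]
  7 → host 5 (new)  [load 7/11]
  10 → host 6 (new)  [load 10/11]
  3 → host 1  [load 11/11]
  3 → host 3  [load 11/11]
6 hosts opened.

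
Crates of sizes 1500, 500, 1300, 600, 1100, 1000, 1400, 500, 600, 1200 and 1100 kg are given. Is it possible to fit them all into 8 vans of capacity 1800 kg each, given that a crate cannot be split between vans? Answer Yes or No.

Yes

A valid assignment using 7 vans:
  van 1: 1500 = 1500
  van 2: 1400 = 1400
  van 3: 1300 + 500 = 1800
  van 4: 1200 + 600 = 1800
  van 5: 1100 + 600 = 1700
  van 6: 1100 + 500 = 1600
  van 7: 1000 = 1000
That uses only 7 ≤ 8, so 8 vans are enough.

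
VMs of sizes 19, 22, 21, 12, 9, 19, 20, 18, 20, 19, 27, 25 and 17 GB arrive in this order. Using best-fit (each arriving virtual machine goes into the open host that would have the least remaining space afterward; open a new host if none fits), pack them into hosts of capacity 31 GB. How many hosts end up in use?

11

  19 → host 1 (new)  [load 19/31]
  22 → host 2 (new)  [load 22/31]
  21 → host 3 (new)  [load 21/31]
  12 → host 1  [load 31/31]
  9 → host 2  [load 31/31]
  19 → host 4 (new)  [load 19/31]
  20 → host 5 (new)  [load 20/31]
  18 → host 6 (new)  [load 18/31]
  20 → host 7 (new)  [load 20/31]
  19 → host 8 (new)  [load 19/31]
  27 → host 9 (new)  [load 27/31]
  25 → host 10 (new)  [load 25/31]
  17 → host 11 (new)  [load 17/31]
11 hosts opened.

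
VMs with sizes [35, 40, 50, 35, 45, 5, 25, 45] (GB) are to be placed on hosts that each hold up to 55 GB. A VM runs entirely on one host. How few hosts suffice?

7

Total = 50 + 45 + 45 + 40 + 35 + 35 + 25 + 5 = 280 GB.
Lower bound: ⌈280/55⌉ = 6 hosts.
A packing using 7 hosts:
  host 1: 50 + 5 = 55
  host 2: 45 = 45
  host 3: 45 = 45
  host 4: 40 = 40
  host 5: 35 = 35
  host 6: 35 = 35
  host 7: 25 = 25
No arrangement into 6 hosts stays within capacity, so 7 is optimal.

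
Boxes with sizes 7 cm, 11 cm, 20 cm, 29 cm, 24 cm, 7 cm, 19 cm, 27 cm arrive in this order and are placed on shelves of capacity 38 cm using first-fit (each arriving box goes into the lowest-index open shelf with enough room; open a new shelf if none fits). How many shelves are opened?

5

  7 → shelf 1 (new)  [load 7/38]
  11 → shelf 1  [load 18/38]
  20 → shelf 1  [load 38/38]
  29 → shelf 2 (new)  [load 29/38]
  24 → shelf 3 (new)  [load 24/38]
  7 → shelf 2  [load 36/38]
  19 → shelf 4 (new)  [load 19/38]
  27 → shelf 5 (new)  [load 27/38]
5 shelves opened.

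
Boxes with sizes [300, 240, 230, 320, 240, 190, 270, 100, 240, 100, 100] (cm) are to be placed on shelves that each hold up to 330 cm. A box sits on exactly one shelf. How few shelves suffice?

9

Total = 320 + 300 + 270 + 240 + 240 + 240 + 230 + 190 + 100 + 100 + 100 = 2330 cm.
Lower bound: ⌈2330/330⌉ = 8 shelves.
A packing using 9 shelves:
  shelf 1: 320 = 320
  shelf 2: 300 = 300
  shelf 3: 270 = 270
  shelf 4: 240 = 240
  shelf 5: 240 = 240
  shelf 6: 240 = 240
  shelf 7: 230 + 100 = 330
  shelf 8: 190 + 100 = 290
  shelf 9: 100 = 100
No arrangement into 8 shelves stays within capacity, so 9 is optimal.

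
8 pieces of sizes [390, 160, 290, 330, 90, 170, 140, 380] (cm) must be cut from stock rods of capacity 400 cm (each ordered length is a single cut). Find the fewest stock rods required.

6

Total = 390 + 380 + 330 + 290 + 170 + 160 + 140 + 90 = 1950 cm.
Lower bound: ⌈1950/400⌉ = 5 stock rods.
A packing using 6 stock rods:
  stock rod 1: 390 = 390
  stock rod 2: 380 = 380
  stock rod 3: 330 = 330
  stock rod 4: 290 + 90 = 380
  stock rod 5: 170 + 160 = 330
  stock rod 6: 140 = 140
No arrangement into 5 stock rods stays within capacity, so 6 is optimal.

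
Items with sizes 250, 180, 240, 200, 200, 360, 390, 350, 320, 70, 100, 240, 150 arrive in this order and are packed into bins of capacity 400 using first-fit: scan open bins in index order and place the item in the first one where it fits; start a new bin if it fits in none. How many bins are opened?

  250 → bin 1 (new)  [load 250/400]
  180 → bin 2 (new)  [load 180/400]
  240 → bin 3 (new)  [load 240/400]
  200 → bin 2  [load 380/400]
  200 → bin 4 (new)  [load 200/400]
  360 → bin 5 (new)  [load 360/400]
  390 → bin 6 (new)  [load 390/400]
  350 → bin 7 (new)  [load 350/400]
  320 → bin 8 (new)  [load 320/400]
  70 → bin 1  [load 320/400]
  100 → bin 3  [load 340/400]
  240 → bin 9 (new)  [load 240/400]
  150 → bin 4  [load 350/400]
9 bins opened.

9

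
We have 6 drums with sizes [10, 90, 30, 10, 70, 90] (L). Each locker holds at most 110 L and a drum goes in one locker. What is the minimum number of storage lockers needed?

Total = 90 + 90 + 70 + 30 + 10 + 10 = 300 L.
Lower bound: ⌈300/110⌉ = 3 storage lockers.
A packing using 3 storage lockers:
  locker 1: 90 + 10 + 10 = 110
  locker 2: 90 = 90
  locker 3: 70 + 30 = 100
This matches the lower bound, so 3 is optimal.

3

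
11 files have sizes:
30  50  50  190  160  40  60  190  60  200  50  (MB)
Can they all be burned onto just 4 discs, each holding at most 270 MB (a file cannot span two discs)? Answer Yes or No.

No

Total = 1080 MB; ⌈1080/270⌉ = 4.
The bound of 4 does not rule out 4, but exhaustive search shows no assignment into 4 discs of capacity 270 MB exists — the minimum is 5.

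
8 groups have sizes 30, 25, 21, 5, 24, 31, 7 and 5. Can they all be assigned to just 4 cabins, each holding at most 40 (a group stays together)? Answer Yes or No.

No

Total = 148; ⌈148/40⌉ = 4.
5 groups each exceed half the capacity and cannot share a cabin, forcing at least 5 cabins.
At least 5 cabins are required, but only 4 are allowed.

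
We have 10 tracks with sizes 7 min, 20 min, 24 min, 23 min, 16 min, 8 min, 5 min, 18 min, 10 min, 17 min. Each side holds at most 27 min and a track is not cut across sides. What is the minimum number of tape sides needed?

Total = 24 + 23 + 20 + 18 + 17 + 16 + 10 + 8 + 7 + 5 = 148 min.
Lower bound: ⌈148/27⌉ = 6 tape sides.
A packing using 6 tape sides:
  side 1: 24 = 24
  side 2: 23 = 23
  side 3: 20 + 7 = 27
  side 4: 18 + 8 = 26
  side 5: 17 + 10 = 27
  side 6: 16 + 5 = 21
This matches the lower bound, so 6 is optimal.

6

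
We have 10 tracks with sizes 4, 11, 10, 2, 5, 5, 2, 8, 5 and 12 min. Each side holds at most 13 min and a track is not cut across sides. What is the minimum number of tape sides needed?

Total = 12 + 11 + 10 + 8 + 5 + 5 + 5 + 4 + 2 + 2 = 64 min.
Lower bound: ⌈64/13⌉ = 5 tape sides.
A packing using 6 tape sides:
  side 1: 12 = 12
  side 2: 11 + 2 = 13
  side 3: 10 + 2 = 12
  side 4: 8 + 5 = 13
  side 5: 5 + 5 = 10
  side 6: 4 = 4
No arrangement into 5 tape sides stays within capacity, so 6 is optimal.

6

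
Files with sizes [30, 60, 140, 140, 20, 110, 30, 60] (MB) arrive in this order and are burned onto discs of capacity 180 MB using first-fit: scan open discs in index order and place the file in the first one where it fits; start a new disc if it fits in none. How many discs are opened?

  30 → disc 1 (new)  [load 30/180]
  60 → disc 1  [load 90/180]
  140 → disc 2 (new)  [load 140/180]
  140 → disc 3 (new)  [load 140/180]
  20 → disc 1  [load 110/180]
  110 → disc 4 (new)  [load 110/180]
  30 → disc 1  [load 140/180]
  60 → disc 4  [load 170/180]
4 discs opened.

4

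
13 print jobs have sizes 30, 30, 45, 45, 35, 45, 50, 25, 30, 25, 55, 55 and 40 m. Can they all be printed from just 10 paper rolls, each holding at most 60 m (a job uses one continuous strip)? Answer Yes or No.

Yes

A valid assignment using 10 paper rolls:
  roll 1: 55 = 55
  roll 2: 55 = 55
  roll 3: 50 = 50
  roll 4: 45 = 45
  roll 5: 45 = 45
  roll 6: 45 = 45
  roll 7: 40 = 40
  roll 8: 35 + 25 = 60
  roll 9: 30 + 30 = 60
  roll 10: 30 + 25 = 55
Every load is within 60 m, so 10 paper rolls suffice.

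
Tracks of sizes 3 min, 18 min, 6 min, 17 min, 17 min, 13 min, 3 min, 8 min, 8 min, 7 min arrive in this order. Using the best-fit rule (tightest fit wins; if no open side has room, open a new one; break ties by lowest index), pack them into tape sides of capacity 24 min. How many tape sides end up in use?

5

  3 → side 1 (new)  [load 3/24]
  18 → side 1  [load 21/24]
  6 → side 2 (new)  [load 6/24]
  17 → side 2  [load 23/24]
  17 → side 3 (new)  [load 17/24]
  13 → side 4 (new)  [load 13/24]
  3 → side 1  [load 24/24]
  8 → side 4  [load 21/24]
  8 → side 5 (new)  [load 8/24]
  7 → side 3  [load 24/24]
5 tape sides opened.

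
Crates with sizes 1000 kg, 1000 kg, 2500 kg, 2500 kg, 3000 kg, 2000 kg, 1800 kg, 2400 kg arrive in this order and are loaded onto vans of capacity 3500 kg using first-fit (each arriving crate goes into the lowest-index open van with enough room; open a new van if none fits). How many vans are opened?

  1000 → van 1 (new)  [load 1000/3500]
  1000 → van 1  [load 2000/3500]
  2500 → van 2 (new)  [load 2500/3500]
  2500 → van 3 (new)  [load 2500/3500]
  3000 → van 4 (new)  [load 3000/3500]
  2000 → van 5 (new)  [load 2000/3500]
  1800 → van 6 (new)  [load 1800/3500]
  2400 → van 7 (new)  [load 2400/3500]
7 vans opened.

7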